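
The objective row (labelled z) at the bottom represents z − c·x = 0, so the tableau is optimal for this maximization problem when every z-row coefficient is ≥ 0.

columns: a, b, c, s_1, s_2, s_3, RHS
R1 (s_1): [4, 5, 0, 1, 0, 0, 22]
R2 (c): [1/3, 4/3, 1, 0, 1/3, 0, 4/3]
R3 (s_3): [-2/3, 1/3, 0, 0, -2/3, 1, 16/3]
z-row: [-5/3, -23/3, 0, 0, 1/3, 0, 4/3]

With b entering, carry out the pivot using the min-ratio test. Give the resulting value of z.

Ratio test on column b — row 1: 22/5 = 22/5; row 2: (4/3)/(4/3) = 1; row 3: (16/3)/(1/3) = 16. Minimum is 1 at row 2 (c leaves); pivot element 4/3.
Pivot on row 2; the z-row RHS becomes 4/3 − (-23/3)·1 = 9.

9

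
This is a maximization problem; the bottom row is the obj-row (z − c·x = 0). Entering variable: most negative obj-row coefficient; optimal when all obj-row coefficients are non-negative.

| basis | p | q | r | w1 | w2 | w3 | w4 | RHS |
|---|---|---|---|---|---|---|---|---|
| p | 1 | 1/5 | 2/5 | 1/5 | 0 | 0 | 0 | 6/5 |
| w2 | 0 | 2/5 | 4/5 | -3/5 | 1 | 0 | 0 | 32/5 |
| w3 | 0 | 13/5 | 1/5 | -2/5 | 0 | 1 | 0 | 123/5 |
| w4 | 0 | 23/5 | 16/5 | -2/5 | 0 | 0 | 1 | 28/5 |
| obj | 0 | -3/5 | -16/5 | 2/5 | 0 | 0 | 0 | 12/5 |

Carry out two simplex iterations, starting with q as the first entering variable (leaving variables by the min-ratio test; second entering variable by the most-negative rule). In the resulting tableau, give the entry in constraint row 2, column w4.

-1/4

Ratio test on column q — row 1: (6/5)/(1/5) = 6; row 2: (32/5)/(2/5) = 16; row 3: (123/5)/(13/5) = 123/13; row 4: (28/5)/(23/5) = 28/23. Minimum is 28/23 at row 4 (w4 leaves); pivot element 23/5.
Divide row 4 by 23/5; eliminate column q from the other rows.
Second iteration: most negative obj-row entry is -64/23 in column r, so r enters.
Ratio test on column r — row 1: (22/23)/(6/23) = 11/3; row 2: (136/23)/(12/23) = 34/3; row 3: entry -37/23 ≤ 0; row 4: (28/23)/(16/23) = 7/4. Minimum is 7/4 at row 4 (q leaves); pivot element 16/23.
Divide row 4 by 16/23; eliminate column r from the other rows.
After both pivots, the entry at constraint row 2, column w4 is -1/4.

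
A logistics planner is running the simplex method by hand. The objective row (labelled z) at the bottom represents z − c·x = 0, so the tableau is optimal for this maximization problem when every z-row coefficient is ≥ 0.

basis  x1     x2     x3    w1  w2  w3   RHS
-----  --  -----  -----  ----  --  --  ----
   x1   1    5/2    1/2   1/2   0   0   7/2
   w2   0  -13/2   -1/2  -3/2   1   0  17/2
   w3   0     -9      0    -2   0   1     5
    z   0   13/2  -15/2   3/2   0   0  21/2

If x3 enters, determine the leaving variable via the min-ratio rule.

Column x3 entries and ratios — x1: (7/2)/(1/2) = 7; w2: -1/2 ≤ 0, skip; w3: 0 ≤ 0, skip.
Smallest ratio is 7 in the row of x1, so x1 leaves.

x1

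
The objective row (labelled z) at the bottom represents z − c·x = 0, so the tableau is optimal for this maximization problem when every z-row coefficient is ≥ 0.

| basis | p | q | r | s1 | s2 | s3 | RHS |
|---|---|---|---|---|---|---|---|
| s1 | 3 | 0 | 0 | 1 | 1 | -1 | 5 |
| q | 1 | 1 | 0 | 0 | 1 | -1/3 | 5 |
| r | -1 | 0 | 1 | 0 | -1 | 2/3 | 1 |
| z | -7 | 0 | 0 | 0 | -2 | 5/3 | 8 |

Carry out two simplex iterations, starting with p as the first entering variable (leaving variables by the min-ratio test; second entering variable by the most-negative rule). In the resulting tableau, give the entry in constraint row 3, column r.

3

Ratio test on column p — row 1: 5/3 = 5/3; row 2: 5/1 = 5; row 3: entry -1 ≤ 0. Minimum is 5/3 at row 1 (s1 leaves); pivot element 3.
Divide row 1 by 3; eliminate column p from the other rows.
Second iteration: most negative z-row entry is -2/3 in column s3, so s3 enters.
Ratio test on column s3 — row 1: entry -1/3 ≤ 0; row 2: entry 0 ≤ 0; row 3: (8/3)/(1/3) = 8. Minimum is 8 at row 3 (r leaves); pivot element 1/3.
Divide row 3 by 1/3; eliminate column s3 from the other rows.
After both pivots, the entry at constraint row 3, column r is 3.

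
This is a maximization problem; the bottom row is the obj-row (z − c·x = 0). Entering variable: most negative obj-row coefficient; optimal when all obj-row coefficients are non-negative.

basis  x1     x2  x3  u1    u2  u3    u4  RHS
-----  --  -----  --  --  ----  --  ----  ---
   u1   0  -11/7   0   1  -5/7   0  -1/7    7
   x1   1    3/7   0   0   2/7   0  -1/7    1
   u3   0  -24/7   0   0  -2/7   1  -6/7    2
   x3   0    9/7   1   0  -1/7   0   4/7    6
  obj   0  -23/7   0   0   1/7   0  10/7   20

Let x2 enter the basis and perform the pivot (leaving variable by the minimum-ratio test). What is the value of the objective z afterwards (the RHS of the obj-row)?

Ratio test on column x2 — row 1: entry -11/7 ≤ 0; row 2: 1/(3/7) = 7/3; row 3: entry -24/7 ≤ 0; row 4: 6/(9/7) = 14/3. Minimum is 7/3 at row 2 (x1 leaves); pivot element 3/7.
Pivot on row 2; the obj-row RHS becomes 20 − (-23/7)·(7/3) = 83/3.

83/3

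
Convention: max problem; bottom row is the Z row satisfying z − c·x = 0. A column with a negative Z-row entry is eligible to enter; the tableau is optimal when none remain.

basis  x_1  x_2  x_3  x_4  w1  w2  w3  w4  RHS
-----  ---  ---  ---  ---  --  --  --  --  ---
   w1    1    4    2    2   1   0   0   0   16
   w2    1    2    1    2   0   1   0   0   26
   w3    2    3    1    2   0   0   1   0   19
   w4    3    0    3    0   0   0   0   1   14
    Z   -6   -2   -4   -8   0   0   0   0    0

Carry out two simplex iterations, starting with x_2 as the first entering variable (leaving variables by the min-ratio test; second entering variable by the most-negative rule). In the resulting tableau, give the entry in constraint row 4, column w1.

0

Ratio test on column x_2 — row 1: 16/4 = 4; row 2: 26/2 = 13; row 3: 19/3 = 19/3; row 4: entry 0 ≤ 0. Minimum is 4 at row 1 (w1 leaves); pivot element 4.
Divide row 1 by 4; eliminate column x_2 from the other rows.
Second iteration: most negative Z-row entry is -7 in column x_4, so x_4 enters.
Ratio test on column x_4 — row 1: 4/(1/2) = 8; row 2: 18/1 = 18; row 3: 7/(1/2) = 14; row 4: entry 0 ≤ 0. Minimum is 8 at row 1 (x_2 leaves); pivot element 1/2.
Divide row 1 by 1/2; eliminate column x_4 from the other rows.
After both pivots, the entry at constraint row 4, column w1 is 0.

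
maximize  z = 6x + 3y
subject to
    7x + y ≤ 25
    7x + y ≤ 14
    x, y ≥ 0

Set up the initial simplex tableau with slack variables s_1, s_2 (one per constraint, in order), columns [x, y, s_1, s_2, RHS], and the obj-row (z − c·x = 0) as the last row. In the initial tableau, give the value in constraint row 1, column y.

1

Constraint 1 has coefficient 1 on y.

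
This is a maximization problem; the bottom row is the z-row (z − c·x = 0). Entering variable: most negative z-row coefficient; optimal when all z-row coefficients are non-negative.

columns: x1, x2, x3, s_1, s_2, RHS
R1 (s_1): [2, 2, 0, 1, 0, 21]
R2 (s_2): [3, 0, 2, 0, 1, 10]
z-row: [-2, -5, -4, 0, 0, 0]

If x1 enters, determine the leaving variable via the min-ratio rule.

Column x1 entries and ratios — s_1: 21/2 = 21/2; s_2: 10/3 = 10/3.
Smallest ratio is 10/3 in the row of s_2, so s_2 leaves.

s_2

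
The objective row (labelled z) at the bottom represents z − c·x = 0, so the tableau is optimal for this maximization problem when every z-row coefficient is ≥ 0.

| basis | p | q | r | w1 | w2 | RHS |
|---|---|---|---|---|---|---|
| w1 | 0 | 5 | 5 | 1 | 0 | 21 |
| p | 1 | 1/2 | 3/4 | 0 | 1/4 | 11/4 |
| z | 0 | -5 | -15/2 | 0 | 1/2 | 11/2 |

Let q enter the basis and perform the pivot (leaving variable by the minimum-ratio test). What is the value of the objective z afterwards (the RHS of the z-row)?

53/2

Ratio test on column q — row 1: 21/5 = 21/5; row 2: (11/4)/(1/2) = 11/2. Minimum is 21/5 at row 1 (w1 leaves); pivot element 5.
Pivot on row 1; the z-row RHS becomes 11/2 − (-5)·(21/5) = 53/2.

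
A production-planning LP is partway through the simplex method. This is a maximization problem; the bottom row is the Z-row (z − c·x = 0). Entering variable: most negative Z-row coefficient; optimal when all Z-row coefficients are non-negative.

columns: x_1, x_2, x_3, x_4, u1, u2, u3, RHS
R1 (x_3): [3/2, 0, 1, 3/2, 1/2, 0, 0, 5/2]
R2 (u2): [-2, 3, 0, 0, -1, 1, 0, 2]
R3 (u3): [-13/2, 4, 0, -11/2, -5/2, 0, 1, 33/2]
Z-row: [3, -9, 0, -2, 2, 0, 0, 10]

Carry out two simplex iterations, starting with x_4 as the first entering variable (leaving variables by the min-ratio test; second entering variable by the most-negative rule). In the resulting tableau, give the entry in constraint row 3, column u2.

Ratio test on column x_4 — row 1: (5/2)/(3/2) = 5/3; row 2: entry 0 ≤ 0; row 3: entry -11/2 ≤ 0. Minimum is 5/3 at row 1 (x_3 leaves); pivot element 3/2.
Divide row 1 by 3/2; eliminate column x_4 from the other rows.
Second iteration: most negative Z-row entry is -9 in column x_2, so x_2 enters.
Ratio test on column x_2 — row 1: entry 0 ≤ 0; row 2: 2/3 = 2/3; row 3: (77/3)/4 = 77/12. Minimum is 2/3 at row 2 (u2 leaves); pivot element 3.
Divide row 2 by 3; eliminate column x_2 from the other rows.
After both pivots, the entry at constraint row 3, column u2 is -4/3.

-4/3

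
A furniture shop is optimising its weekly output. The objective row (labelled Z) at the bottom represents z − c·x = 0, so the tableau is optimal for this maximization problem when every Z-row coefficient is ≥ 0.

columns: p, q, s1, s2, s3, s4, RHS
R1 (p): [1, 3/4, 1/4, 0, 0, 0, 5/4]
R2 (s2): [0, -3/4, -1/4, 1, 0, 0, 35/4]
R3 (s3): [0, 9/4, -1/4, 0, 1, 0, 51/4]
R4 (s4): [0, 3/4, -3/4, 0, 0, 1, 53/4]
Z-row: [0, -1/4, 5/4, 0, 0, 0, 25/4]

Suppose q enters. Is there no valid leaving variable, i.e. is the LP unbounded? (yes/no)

no

Column q has positive entries in row(s) 1, 3, 4, so the ratio test bounds it — not unbounded.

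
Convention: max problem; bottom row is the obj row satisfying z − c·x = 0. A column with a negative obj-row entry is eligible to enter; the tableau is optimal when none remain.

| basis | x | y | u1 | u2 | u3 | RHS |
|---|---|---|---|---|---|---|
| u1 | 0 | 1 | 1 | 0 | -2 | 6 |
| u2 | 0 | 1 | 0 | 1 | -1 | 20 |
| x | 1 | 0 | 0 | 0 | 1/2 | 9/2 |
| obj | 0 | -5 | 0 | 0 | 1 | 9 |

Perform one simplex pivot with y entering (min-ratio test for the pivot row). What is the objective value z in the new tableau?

39

Ratio test on column y — row 1: 6/1 = 6; row 2: 20/1 = 20; row 3: entry 0 ≤ 0. Minimum is 6 at row 1 (u1 leaves); pivot element 1.
Pivot on row 1; the obj-row RHS becomes 9 − (-5)·6 = 39.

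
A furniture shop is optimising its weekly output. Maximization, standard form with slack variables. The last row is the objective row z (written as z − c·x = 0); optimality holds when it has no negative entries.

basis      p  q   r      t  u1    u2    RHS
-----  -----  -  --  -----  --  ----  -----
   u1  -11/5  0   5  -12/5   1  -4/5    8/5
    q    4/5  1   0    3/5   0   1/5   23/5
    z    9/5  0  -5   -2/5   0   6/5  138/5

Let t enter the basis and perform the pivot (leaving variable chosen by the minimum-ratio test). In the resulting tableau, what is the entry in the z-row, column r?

Ratio test on column t — row 1: entry -12/5 ≤ 0; row 2: (23/5)/(3/5) = 23/3. Minimum is 23/3 at row 2 (q leaves); pivot element 3/5.
Divide row 2 by 3/5; eliminate column t from the other rows.
z-row update in column r: -5 − (-2/5)·0 = -5.

-5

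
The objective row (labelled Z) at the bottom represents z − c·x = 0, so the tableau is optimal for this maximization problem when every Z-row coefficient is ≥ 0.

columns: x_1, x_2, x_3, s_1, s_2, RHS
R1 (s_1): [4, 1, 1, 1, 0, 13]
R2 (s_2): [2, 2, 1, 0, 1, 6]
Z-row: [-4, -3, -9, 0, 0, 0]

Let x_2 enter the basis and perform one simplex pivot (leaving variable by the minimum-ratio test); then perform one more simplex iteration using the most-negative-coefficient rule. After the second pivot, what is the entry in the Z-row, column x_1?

Ratio test on column x_2 — row 1: 13/1 = 13; row 2: 6/2 = 3. Minimum is 3 at row 2 (s_2 leaves); pivot element 2.
Divide row 2 by 2; eliminate column x_2 from the other rows.
Second iteration: most negative Z-row entry is -15/2 in column x_3, so x_3 enters.
Ratio test on column x_3 — row 1: 10/(1/2) = 20; row 2: 3/(1/2) = 6. Minimum is 6 at row 2 (x_2 leaves); pivot element 1/2.
Divide row 2 by 1/2; eliminate column x_3 from the other rows.
After both pivots, the entry at the Z-row, column x_1 is 14.

14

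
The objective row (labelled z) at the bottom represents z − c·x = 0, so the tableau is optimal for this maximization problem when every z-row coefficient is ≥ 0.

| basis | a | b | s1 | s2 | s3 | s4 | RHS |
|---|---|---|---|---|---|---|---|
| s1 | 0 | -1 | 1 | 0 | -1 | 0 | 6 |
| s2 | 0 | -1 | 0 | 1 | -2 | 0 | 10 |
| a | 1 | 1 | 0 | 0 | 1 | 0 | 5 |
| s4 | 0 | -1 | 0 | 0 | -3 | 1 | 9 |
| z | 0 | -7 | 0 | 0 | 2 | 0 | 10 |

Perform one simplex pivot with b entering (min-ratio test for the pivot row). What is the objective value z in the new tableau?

Ratio test on column b — row 1: entry -1 ≤ 0; row 2: entry -1 ≤ 0; row 3: 5/1 = 5; row 4: entry -1 ≤ 0. Minimum is 5 at row 3 (a leaves); pivot element 1.
Pivot on row 3; the z-row RHS becomes 10 − (-7)·5 = 45.

45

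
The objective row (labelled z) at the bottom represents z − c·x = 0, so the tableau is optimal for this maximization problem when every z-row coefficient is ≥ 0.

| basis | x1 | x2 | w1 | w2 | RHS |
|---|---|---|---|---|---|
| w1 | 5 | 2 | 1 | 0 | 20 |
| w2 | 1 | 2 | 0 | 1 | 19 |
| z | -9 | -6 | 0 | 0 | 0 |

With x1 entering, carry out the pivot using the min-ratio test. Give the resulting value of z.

Ratio test on column x1 — row 1: 20/5 = 4; row 2: 19/1 = 19. Minimum is 4 at row 1 (w1 leaves); pivot element 5.
Pivot on row 1; the z-row RHS becomes 0 − (-9)·4 = 36.

36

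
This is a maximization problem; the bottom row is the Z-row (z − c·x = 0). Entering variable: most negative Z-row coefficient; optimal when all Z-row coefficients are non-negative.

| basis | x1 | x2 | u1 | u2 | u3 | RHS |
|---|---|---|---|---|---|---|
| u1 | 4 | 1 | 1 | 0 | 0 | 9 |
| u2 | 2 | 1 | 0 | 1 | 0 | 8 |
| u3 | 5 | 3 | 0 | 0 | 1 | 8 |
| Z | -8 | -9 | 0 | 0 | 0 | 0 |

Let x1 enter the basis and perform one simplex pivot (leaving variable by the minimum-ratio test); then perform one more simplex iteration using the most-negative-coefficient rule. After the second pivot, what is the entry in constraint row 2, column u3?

-1/3

Ratio test on column x1 — row 1: 9/4 = 9/4; row 2: 8/2 = 4; row 3: 8/5 = 8/5. Minimum is 8/5 at row 3 (u3 leaves); pivot element 5.
Divide row 3 by 5; eliminate column x1 from the other rows.
Second iteration: most negative Z-row entry is -21/5 in column x2, so x2 enters.
Ratio test on column x2 — row 1: entry -7/5 ≤ 0; row 2: entry -1/5 ≤ 0; row 3: (8/5)/(3/5) = 8/3. Minimum is 8/3 at row 3 (x1 leaves); pivot element 3/5.
Divide row 3 by 3/5; eliminate column x2 from the other rows.
After both pivots, the entry at constraint row 2, column u3 is -1/3.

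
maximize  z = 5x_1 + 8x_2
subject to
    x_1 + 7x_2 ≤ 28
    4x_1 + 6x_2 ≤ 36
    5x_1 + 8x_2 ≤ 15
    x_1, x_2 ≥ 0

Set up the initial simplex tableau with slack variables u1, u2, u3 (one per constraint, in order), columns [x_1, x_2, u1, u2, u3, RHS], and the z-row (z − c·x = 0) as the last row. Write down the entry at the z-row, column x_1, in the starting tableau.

The z-row carries the negated objective coefficients: the x_1 entry is -5.

-5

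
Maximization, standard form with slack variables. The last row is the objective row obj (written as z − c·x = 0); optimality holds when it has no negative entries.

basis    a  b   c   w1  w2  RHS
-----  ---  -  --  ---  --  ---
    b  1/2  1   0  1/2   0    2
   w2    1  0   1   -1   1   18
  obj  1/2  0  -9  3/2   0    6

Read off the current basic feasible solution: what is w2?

18

w2 is basic (row 2); its value is the RHS of that row, 18.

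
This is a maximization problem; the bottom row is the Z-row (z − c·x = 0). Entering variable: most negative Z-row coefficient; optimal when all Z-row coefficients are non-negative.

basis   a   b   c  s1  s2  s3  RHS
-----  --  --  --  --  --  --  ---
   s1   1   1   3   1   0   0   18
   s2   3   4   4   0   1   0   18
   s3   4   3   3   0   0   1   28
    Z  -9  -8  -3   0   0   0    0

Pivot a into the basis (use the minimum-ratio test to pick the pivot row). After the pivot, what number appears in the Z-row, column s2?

Ratio test on column a — row 1: 18/1 = 18; row 2: 18/3 = 6; row 3: 28/4 = 7. Minimum is 6 at row 2 (s2 leaves); pivot element 3.
Divide row 2 by 3; eliminate column a from the other rows.
Z-row update in column s2: 0 − (-9)·(1/3) = 3.

3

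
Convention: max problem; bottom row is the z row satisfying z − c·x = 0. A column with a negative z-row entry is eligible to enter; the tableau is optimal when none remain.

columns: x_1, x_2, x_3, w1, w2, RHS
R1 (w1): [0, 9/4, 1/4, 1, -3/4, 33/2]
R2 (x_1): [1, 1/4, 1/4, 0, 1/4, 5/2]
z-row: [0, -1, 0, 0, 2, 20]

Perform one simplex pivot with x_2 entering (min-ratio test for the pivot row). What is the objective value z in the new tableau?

82/3

Ratio test on column x_2 — row 1: (33/2)/(9/4) = 22/3; row 2: (5/2)/(1/4) = 10. Minimum is 22/3 at row 1 (w1 leaves); pivot element 9/4.
Pivot on row 1; the z-row RHS becomes 20 − (-1)·(22/3) = 82/3.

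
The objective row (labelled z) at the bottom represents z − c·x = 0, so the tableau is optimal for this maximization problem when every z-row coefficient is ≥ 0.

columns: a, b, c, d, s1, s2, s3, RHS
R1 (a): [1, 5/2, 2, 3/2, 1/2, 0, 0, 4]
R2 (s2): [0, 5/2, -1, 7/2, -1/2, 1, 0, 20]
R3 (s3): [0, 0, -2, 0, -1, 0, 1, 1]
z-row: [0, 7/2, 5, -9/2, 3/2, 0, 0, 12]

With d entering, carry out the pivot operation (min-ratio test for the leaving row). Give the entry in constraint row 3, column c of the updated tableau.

Ratio test on column d — row 1: 4/(3/2) = 8/3; row 2: 20/(7/2) = 40/7; row 3: entry 0 ≤ 0. Minimum is 8/3 at row 1 (a leaves); pivot element 3/2.
Divide row 1 by 3/2; eliminate column d from the other rows.
Row 3 update in column c: -2 − 0·(4/3) = -2.

-2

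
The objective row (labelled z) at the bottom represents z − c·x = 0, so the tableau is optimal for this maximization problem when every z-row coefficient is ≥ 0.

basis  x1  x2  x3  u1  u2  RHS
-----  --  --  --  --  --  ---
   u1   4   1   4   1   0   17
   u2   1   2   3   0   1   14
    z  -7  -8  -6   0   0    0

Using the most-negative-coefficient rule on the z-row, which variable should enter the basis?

Negative z-row entries: x1: -7, x2: -8, x3: -6.
The most negative is -8 in column x2, so x2 enters.

x2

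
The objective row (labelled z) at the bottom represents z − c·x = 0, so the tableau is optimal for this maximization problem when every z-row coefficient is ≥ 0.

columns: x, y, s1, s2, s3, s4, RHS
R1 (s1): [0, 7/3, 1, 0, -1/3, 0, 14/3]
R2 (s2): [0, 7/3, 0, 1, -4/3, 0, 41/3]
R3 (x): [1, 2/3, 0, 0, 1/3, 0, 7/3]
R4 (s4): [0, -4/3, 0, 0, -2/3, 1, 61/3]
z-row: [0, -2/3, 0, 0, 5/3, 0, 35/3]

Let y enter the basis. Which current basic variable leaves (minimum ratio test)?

Column y entries and ratios — s1: (14/3)/(7/3) = 2; s2: (41/3)/(7/3) = 41/7; x: (7/3)/(2/3) = 7/2; s4: -4/3 ≤ 0, skip.
Smallest ratio is 2 in the row of s1, so s1 leaves.

s1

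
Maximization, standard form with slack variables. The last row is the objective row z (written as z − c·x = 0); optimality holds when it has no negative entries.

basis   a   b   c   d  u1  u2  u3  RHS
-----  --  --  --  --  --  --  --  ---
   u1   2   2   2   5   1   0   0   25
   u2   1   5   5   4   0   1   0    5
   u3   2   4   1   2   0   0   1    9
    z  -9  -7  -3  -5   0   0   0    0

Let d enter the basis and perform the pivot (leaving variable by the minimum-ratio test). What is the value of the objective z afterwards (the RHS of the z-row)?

Ratio test on column d — row 1: 25/5 = 5; row 2: 5/4 = 5/4; row 3: 9/2 = 9/2. Minimum is 5/4 at row 2 (u2 leaves); pivot element 4.
Pivot on row 2; the z-row RHS becomes 0 − (-5)·(5/4) = 25/4.

25/4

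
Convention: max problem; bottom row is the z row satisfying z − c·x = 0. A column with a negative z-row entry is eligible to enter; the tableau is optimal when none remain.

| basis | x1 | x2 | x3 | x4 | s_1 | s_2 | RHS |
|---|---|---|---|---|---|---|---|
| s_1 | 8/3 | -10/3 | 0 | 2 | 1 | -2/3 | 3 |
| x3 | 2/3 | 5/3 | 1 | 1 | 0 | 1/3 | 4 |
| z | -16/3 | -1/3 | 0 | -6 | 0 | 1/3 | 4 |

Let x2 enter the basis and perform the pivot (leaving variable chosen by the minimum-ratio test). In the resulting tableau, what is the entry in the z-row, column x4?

-29/5

Ratio test on column x2 — row 1: entry -10/3 ≤ 0; row 2: 4/(5/3) = 12/5. Minimum is 12/5 at row 2 (x3 leaves); pivot element 5/3.
Divide row 2 by 5/3; eliminate column x2 from the other rows.
z-row update in column x4: -6 − (-1/3)·(3/5) = -29/5.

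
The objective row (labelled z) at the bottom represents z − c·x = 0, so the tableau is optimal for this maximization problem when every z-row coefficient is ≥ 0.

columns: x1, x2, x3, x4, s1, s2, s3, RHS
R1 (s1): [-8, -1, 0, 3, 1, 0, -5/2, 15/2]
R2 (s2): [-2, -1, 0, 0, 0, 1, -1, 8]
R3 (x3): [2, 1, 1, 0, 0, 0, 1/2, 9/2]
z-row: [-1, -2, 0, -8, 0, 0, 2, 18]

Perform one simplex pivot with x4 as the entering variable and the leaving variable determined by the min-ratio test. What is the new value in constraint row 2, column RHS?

8

Ratio test on column x4 — row 1: (15/2)/3 = 5/2; row 2: entry 0 ≤ 0; row 3: entry 0 ≤ 0. Minimum is 5/2 at row 1 (s1 leaves); pivot element 3.
Divide row 1 by 3; eliminate column x4 from the other rows.
Row 2 update in column RHS: 8 − 0·(5/2) = 8.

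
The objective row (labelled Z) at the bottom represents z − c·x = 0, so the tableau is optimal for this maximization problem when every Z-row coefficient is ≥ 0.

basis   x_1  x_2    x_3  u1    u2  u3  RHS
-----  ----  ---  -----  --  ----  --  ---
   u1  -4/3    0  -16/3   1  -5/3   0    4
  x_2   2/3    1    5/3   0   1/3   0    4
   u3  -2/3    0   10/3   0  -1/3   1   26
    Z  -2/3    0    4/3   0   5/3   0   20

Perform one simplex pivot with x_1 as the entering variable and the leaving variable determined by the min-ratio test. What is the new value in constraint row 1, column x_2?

Ratio test on column x_1 — row 1: entry -4/3 ≤ 0; row 2: 4/(2/3) = 6; row 3: entry -2/3 ≤ 0. Minimum is 6 at row 2 (x_2 leaves); pivot element 2/3.
Divide row 2 by 2/3; eliminate column x_1 from the other rows.
Row 1 update in column x_2: 0 − (-4/3)·(3/2) = 2.

2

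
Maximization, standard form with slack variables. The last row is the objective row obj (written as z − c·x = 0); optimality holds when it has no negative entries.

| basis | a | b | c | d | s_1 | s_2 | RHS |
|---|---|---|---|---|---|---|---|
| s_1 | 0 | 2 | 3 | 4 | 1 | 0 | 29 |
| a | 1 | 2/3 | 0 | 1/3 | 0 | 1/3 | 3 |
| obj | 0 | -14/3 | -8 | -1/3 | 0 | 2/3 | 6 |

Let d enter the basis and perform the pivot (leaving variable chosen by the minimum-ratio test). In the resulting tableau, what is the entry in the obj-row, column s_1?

Ratio test on column d — row 1: 29/4 = 29/4; row 2: 3/(1/3) = 9. Minimum is 29/4 at row 1 (s_1 leaves); pivot element 4.
Divide row 1 by 4; eliminate column d from the other rows.
obj-row update in column s_1: 0 − (-1/3)·(1/4) = 1/12.

1/12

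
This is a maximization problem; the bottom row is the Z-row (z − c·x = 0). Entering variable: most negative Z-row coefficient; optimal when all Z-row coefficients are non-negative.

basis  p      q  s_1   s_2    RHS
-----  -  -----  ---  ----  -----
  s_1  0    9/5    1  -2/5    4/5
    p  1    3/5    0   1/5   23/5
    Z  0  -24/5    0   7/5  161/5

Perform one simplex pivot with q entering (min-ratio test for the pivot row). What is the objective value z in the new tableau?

103/3

Ratio test on column q — row 1: (4/5)/(9/5) = 4/9; row 2: (23/5)/(3/5) = 23/3. Minimum is 4/9 at row 1 (s_1 leaves); pivot element 9/5.
Pivot on row 1; the Z-row RHS becomes 161/5 − (-24/5)·(4/9) = 103/3.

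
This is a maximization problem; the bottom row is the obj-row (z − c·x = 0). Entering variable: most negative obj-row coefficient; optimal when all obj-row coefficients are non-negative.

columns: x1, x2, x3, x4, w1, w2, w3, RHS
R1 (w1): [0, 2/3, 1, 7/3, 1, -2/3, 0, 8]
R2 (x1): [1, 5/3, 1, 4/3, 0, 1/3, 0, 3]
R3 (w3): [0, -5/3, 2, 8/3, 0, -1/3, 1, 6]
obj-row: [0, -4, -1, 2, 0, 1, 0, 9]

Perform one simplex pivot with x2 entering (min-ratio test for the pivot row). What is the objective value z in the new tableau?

Ratio test on column x2 — row 1: 8/(2/3) = 12; row 2: 3/(5/3) = 9/5; row 3: entry -5/3 ≤ 0. Minimum is 9/5 at row 2 (x1 leaves); pivot element 5/3.
Pivot on row 2; the obj-row RHS becomes 9 − (-4)·(9/5) = 81/5.

81/5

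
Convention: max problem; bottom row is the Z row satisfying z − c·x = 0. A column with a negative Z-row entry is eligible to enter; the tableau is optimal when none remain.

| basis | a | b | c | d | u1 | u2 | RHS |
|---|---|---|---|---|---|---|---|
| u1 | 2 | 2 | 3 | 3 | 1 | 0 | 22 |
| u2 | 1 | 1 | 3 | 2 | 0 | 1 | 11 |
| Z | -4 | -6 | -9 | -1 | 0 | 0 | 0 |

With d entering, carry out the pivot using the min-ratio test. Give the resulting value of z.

Ratio test on column d — row 1: 22/3 = 22/3; row 2: 11/2 = 11/2. Minimum is 11/2 at row 2 (u2 leaves); pivot element 2.
Pivot on row 2; the Z-row RHS becomes 0 − (-1)·(11/2) = 11/2.

11/2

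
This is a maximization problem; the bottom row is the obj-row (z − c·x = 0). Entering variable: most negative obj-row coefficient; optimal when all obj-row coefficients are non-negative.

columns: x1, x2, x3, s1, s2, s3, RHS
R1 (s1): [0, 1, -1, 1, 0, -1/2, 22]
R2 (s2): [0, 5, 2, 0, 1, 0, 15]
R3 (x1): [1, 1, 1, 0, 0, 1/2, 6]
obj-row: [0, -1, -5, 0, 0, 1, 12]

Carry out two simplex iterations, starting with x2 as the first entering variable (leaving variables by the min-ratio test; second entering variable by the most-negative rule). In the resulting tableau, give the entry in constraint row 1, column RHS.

Ratio test on column x2 — row 1: 22/1 = 22; row 2: 15/5 = 3; row 3: 6/1 = 6. Minimum is 3 at row 2 (s2 leaves); pivot element 5.
Divide row 2 by 5; eliminate column x2 from the other rows.
Second iteration: most negative obj-row entry is -23/5 in column x3, so x3 enters.
Ratio test on column x3 — row 1: entry -7/5 ≤ 0; row 2: 3/(2/5) = 15/2; row 3: 3/(3/5) = 5. Minimum is 5 at row 3 (x1 leaves); pivot element 3/5.
Divide row 3 by 3/5; eliminate column x3 from the other rows.
After both pivots, the entry at constraint row 1, column RHS is 26.

26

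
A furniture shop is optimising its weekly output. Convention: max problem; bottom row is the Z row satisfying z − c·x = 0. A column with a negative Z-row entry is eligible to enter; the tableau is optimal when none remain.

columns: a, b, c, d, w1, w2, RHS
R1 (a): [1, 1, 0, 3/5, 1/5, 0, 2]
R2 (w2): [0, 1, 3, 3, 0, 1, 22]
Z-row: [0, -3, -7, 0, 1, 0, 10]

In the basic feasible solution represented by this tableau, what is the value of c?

0

c is not in the basis, so in the current basic feasible solution c = 0.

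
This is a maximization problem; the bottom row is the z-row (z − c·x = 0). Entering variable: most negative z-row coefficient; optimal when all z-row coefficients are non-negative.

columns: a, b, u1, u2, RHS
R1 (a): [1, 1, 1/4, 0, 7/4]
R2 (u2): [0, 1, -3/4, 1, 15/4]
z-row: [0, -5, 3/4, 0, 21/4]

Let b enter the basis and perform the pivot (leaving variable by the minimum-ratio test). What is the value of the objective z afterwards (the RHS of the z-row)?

14

Ratio test on column b — row 1: (7/4)/1 = 7/4; row 2: (15/4)/1 = 15/4. Minimum is 7/4 at row 1 (a leaves); pivot element 1.
Pivot on row 1; the z-row RHS becomes 21/4 − (-5)·(7/4) = 14.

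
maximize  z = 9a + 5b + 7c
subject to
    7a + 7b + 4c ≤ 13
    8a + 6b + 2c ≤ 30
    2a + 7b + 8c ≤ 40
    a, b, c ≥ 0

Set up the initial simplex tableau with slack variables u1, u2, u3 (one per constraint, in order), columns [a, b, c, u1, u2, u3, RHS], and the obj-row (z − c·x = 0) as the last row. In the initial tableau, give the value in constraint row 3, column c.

Constraint 3 has coefficient 8 on c.

8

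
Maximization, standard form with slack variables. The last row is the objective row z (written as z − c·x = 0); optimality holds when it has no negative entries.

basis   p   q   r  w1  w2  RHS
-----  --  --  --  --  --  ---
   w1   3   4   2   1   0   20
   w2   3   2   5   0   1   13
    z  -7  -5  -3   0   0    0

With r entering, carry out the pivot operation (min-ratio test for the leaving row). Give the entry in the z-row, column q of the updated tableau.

Ratio test on column r — row 1: 20/2 = 10; row 2: 13/5 = 13/5. Minimum is 13/5 at row 2 (w2 leaves); pivot element 5.
Divide row 2 by 5; eliminate column r from the other rows.
z-row update in column q: -5 − (-3)·(2/5) = -19/5.

-19/5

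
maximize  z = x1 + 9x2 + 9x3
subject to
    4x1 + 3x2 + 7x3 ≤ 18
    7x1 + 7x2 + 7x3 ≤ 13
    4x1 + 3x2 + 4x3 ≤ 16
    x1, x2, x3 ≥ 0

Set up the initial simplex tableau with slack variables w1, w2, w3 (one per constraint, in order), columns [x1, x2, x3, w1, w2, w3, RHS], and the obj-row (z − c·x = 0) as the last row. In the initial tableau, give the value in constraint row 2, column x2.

Constraint 2 has coefficient 7 on x2.

7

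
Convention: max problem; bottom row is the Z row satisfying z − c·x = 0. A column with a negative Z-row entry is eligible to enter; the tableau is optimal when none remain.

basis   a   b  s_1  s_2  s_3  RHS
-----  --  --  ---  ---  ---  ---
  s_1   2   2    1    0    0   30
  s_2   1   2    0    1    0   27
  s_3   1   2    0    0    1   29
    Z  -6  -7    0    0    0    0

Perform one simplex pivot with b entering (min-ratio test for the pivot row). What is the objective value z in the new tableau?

189/2

Ratio test on column b — row 1: 30/2 = 15; row 2: 27/2 = 27/2; row 3: 29/2 = 29/2. Minimum is 27/2 at row 2 (s_2 leaves); pivot element 2.
Pivot on row 2; the Z-row RHS becomes 0 − (-7)·(27/2) = 189/2.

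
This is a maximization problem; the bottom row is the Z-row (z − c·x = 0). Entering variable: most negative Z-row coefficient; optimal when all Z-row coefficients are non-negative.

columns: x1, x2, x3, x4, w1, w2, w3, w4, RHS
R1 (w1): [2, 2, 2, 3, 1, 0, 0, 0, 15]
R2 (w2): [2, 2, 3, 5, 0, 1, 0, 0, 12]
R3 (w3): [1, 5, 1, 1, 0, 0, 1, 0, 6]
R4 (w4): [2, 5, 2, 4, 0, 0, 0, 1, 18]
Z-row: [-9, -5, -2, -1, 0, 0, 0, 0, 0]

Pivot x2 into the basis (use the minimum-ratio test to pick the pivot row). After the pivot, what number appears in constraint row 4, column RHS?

12

Ratio test on column x2 — row 1: 15/2 = 15/2; row 2: 12/2 = 6; row 3: 6/5 = 6/5; row 4: 18/5 = 18/5. Minimum is 6/5 at row 3 (w3 leaves); pivot element 5.
Divide row 3 by 5; eliminate column x2 from the other rows.
Row 4 update in column RHS: 18 − 5·(6/5) = 12.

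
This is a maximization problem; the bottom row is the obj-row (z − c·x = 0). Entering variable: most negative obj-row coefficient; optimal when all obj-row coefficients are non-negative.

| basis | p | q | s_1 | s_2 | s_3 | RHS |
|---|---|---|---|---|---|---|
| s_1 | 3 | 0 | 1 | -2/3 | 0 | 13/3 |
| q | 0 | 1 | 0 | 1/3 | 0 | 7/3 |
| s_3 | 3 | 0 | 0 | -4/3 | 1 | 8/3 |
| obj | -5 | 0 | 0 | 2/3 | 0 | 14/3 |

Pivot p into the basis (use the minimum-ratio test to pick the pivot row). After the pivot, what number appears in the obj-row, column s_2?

Ratio test on column p — row 1: (13/3)/3 = 13/9; row 2: entry 0 ≤ 0; row 3: (8/3)/3 = 8/9. Minimum is 8/9 at row 3 (s_3 leaves); pivot element 3.
Divide row 3 by 3; eliminate column p from the other rows.
obj-row update in column s_2: 2/3 − (-5)·(-4/9) = -14/9.

-14/9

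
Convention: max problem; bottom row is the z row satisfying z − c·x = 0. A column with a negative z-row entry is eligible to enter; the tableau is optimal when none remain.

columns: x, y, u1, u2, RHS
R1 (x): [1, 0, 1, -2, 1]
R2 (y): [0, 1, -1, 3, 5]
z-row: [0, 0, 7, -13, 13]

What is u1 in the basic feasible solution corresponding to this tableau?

u1 is not in the basis, so in the current basic feasible solution u1 = 0.

0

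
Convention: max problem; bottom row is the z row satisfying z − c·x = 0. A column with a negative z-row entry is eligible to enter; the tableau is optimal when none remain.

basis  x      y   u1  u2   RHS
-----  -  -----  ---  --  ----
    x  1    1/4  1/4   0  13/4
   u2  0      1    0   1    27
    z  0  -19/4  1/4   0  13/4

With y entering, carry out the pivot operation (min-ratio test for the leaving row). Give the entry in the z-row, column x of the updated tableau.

19

Ratio test on column y — row 1: (13/4)/(1/4) = 13; row 2: 27/1 = 27. Minimum is 13 at row 1 (x leaves); pivot element 1/4.
Divide row 1 by 1/4; eliminate column y from the other rows.
z-row update in column x: 0 − (-19/4)·4 = 19.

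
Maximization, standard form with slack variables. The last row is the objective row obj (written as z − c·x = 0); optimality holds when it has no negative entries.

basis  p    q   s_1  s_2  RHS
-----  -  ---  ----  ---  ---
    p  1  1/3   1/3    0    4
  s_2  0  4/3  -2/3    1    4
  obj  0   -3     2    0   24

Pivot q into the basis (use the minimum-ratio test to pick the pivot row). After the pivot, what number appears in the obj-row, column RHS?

33

Ratio test on column q — row 1: 4/(1/3) = 12; row 2: 4/(4/3) = 3. Minimum is 3 at row 2 (s_2 leaves); pivot element 4/3.
Divide row 2 by 4/3; eliminate column q from the other rows.
obj-row update in column RHS: 24 − (-3)·3 = 33.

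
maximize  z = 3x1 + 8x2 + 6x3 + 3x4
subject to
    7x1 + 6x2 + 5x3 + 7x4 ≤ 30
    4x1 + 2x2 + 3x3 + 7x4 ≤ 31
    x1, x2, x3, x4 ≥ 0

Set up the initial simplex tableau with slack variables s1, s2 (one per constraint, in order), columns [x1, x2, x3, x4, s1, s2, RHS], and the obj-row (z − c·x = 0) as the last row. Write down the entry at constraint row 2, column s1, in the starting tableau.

0

Slack s1 belongs to constraint 1; its column is the unit vector e_1, so the entry in row 2 is 0.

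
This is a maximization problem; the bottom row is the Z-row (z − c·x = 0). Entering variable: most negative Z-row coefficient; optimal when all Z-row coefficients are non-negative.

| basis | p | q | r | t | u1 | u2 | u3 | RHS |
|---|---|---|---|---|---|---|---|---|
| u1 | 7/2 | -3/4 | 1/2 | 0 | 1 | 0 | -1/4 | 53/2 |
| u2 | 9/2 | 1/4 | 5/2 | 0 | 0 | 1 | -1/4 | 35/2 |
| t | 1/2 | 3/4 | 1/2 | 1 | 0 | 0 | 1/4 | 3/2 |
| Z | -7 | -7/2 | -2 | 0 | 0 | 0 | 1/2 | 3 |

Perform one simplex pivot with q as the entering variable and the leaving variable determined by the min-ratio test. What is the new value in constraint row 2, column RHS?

Ratio test on column q — row 1: entry -3/4 ≤ 0; row 2: (35/2)/(1/4) = 70; row 3: (3/2)/(3/4) = 2. Minimum is 2 at row 3 (t leaves); pivot element 3/4.
Divide row 3 by 3/4; eliminate column q from the other rows.
Row 2 update in column RHS: 35/2 − (1/4)·2 = 17.

17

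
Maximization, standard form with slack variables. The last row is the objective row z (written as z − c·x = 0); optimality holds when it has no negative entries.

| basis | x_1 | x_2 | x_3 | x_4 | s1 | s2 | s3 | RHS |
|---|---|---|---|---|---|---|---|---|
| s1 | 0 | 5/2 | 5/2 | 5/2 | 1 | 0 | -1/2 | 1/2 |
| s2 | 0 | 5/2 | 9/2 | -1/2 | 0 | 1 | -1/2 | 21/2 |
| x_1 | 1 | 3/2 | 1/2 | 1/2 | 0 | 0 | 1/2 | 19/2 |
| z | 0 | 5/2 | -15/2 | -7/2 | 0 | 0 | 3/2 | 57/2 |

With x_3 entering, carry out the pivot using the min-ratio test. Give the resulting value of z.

Ratio test on column x_3 — row 1: (1/2)/(5/2) = 1/5; row 2: (21/2)/(9/2) = 7/3; row 3: (19/2)/(1/2) = 19. Minimum is 1/5 at row 1 (s1 leaves); pivot element 5/2.
Pivot on row 1; the z-row RHS becomes 57/2 − (-15/2)·(1/5) = 30.

30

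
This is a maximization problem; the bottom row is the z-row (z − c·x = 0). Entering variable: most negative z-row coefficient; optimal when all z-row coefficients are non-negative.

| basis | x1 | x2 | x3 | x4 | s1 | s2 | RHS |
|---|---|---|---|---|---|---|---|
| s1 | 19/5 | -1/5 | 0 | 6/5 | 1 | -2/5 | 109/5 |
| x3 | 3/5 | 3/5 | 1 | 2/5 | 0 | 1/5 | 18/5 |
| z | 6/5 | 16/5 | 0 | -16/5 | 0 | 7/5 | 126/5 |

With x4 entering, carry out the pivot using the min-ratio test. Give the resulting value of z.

Ratio test on column x4 — row 1: (109/5)/(6/5) = 109/6; row 2: (18/5)/(2/5) = 9. Minimum is 9 at row 2 (x3 leaves); pivot element 2/5.
Pivot on row 2; the z-row RHS becomes 126/5 − (-16/5)·9 = 54.

54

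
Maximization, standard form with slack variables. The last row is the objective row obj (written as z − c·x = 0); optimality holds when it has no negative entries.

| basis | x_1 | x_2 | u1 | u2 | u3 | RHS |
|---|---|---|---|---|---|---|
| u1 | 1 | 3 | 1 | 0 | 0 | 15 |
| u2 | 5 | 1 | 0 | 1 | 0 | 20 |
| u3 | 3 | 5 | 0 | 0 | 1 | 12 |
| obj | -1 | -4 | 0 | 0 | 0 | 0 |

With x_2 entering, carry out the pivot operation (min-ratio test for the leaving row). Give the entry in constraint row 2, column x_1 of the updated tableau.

22/5

Ratio test on column x_2 — row 1: 15/3 = 5; row 2: 20/1 = 20; row 3: 12/5 = 12/5. Minimum is 12/5 at row 3 (u3 leaves); pivot element 5.
Divide row 3 by 5; eliminate column x_2 from the other rows.
Row 2 update in column x_1: 5 − 1·(3/5) = 22/5.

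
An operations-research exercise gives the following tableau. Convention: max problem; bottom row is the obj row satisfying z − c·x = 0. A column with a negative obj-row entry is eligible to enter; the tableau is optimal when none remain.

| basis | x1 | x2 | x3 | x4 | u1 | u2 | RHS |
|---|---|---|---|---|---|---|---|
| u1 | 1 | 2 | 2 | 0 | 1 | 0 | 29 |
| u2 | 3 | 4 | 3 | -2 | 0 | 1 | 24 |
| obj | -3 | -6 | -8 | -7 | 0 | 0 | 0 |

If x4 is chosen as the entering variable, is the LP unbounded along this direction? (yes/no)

Every constraint-row entry in column x4 is ≤ 0, so increasing x4 is unbounded.

yes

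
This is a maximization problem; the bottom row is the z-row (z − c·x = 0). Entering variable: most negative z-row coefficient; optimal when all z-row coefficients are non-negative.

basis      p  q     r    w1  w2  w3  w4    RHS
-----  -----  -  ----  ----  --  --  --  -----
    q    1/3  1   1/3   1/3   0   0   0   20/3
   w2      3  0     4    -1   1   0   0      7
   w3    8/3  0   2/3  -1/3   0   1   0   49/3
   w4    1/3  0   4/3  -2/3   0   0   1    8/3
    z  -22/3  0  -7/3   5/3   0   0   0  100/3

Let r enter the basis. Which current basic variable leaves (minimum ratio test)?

Column r entries and ratios — q: (20/3)/(1/3) = 20; w2: 7/4 = 7/4; w3: (49/3)/(2/3) = 49/2; w4: (8/3)/(4/3) = 2.
Smallest ratio is 7/4 in the row of w2, so w2 leaves.

w2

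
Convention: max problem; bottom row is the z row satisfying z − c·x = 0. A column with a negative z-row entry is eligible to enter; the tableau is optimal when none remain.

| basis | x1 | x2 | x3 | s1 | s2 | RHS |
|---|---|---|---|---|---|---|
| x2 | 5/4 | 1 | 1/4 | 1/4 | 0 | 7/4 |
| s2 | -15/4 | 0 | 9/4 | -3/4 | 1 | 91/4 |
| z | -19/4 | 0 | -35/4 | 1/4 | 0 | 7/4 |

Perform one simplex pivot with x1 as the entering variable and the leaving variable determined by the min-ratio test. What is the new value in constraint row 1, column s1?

1/5

Ratio test on column x1 — row 1: (7/4)/(5/4) = 7/5; row 2: entry -15/4 ≤ 0. Minimum is 7/5 at row 1 (x2 leaves); pivot element 5/4.
Divide row 1 by 5/4; eliminate column x1 from the other rows.
In the new row 1, the s1 entry is the old entry divided by the pivot: (1/4)/(5/4) = 1/5.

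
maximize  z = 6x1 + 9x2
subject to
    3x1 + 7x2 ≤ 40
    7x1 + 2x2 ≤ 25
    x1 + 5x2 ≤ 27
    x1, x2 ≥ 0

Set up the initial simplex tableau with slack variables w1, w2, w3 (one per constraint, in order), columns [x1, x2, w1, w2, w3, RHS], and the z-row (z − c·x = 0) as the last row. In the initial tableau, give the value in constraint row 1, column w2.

0

Slack w2 belongs to constraint 2; its column is the unit vector e_2, so the entry in row 1 is 0.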